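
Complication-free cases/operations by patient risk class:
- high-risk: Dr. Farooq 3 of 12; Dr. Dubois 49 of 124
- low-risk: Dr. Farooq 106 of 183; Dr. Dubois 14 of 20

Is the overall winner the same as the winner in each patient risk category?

High-risk: Dr. Farooq 3/12 = 25.0%, Dr. Dubois 49/124 = 39.5% → Dr. Dubois
Low-risk: Dr. Farooq 106/183 = 57.9%, Dr. Dubois 14/20 = 70.0% → Dr. Dubois
Overall: Dr. Farooq 109/195 = 55.9%, Dr. Dubois 63/144 = 43.8% → Dr. Farooq
Dr. Dubois wins each patient risk group but Dr. Farooq wins overall — the comparison reverses. Dr. Dubois's operations skew toward high-risk, which has a lower base rate.

No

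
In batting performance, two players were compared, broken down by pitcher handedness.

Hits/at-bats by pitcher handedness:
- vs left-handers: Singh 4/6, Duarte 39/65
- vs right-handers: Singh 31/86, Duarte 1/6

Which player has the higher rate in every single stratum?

Vs left-handers: Singh 4/6 = 66.7%, Duarte 39/65 = 60.0% → Singh
Vs right-handers: Singh 31/86 = 36.0%, Duarte 1/6 = 16.7% → Singh
Singh has the higher rate in both groups.

Singh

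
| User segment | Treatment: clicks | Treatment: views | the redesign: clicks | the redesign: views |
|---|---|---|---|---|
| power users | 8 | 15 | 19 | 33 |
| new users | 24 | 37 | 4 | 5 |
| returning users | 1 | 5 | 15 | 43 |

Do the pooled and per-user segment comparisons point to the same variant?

Power users: Treatment 8/15 = 53.3%, the redesign 19/33 = 57.6% → the redesign
New users: Treatment 24/37 = 64.9%, the redesign 4/5 = 80.0% → the redesign
Returning users: Treatment 1/5 = 20.0%, the redesign 15/43 = 34.9% → the redesign
Overall: Treatment 33/57 = 57.9%, the redesign 38/81 = 46.9% → Treatment
The redesign wins each user group but Treatment wins overall — the comparison reverses. The redesign's views skew toward returning users, which has a lower base rate.

No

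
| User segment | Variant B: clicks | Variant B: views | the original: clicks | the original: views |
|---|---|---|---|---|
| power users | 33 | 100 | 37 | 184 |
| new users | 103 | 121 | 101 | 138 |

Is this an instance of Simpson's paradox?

Power users: Variant B 33/100 = 33.0%, the original 37/184 = 20.1% → Variant B
New users: Variant B 103/121 = 85.1%, the original 101/138 = 73.2% → Variant B
Overall: Variant B 136/221 = 61.5%, the original 138/322 = 42.9% → Variant B
Variant B wins overall and in every user group — no reversal.

No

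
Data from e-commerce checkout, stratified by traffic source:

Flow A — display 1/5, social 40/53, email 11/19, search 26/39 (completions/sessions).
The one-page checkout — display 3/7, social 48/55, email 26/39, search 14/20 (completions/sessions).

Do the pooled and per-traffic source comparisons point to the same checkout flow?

Yes

Display: Flow A 1/5 = 20.0%, the one-page checkout 3/7 = 42.9% → the one-page checkout
Social: Flow A 40/53 = 75.5%, the one-page checkout 48/55 = 87.3% → the one-page checkout
Email: Flow A 11/19 = 57.9%, the one-page checkout 26/39 = 66.7% → the one-page checkout
Search: Flow A 26/39 = 66.7%, the one-page checkout 14/20 = 70.0% → the one-page checkout
Overall: Flow A 78/116 = 67.2%, the one-page checkout 91/121 = 75.2% → the one-page checkout
The one-page checkout wins overall and in every traffic group — no reversal.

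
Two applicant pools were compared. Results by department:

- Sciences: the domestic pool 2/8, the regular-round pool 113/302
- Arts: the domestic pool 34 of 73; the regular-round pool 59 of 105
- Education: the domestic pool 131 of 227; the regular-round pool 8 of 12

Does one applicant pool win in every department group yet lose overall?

Sciences: the domestic pool 2/8 = 25.0%, the regular-round pool 113/302 = 37.4% → the regular-round pool
Arts: the domestic pool 34/73 = 46.6%, the regular-round pool 59/105 = 56.2% → the regular-round pool
Education: the domestic pool 131/227 = 57.7%, the regular-round pool 8/12 = 66.7% → the regular-round pool
Overall: the domestic pool 167/308 = 54.2%, the regular-round pool 180/419 = 43.0% → the domestic pool
The regular-round pool wins each department group but the domestic pool wins overall — the comparison reverses. The regular-round pool's applicants skew toward Sciences, which has a lower base rate.

Yes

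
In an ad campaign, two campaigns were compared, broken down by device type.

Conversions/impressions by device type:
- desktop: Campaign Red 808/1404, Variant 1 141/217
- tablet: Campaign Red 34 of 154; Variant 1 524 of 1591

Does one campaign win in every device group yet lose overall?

Desktop: Campaign Red 808/1404 = 57.5%, Variant 1 141/217 = 65.0% → Variant 1
Tablet: Campaign Red 34/154 = 22.1%, Variant 1 524/1591 = 32.9% → Variant 1
Overall: Campaign Red 842/1558 = 54.0%, Variant 1 665/1808 = 36.8% → Campaign Red
Variant 1 wins each device group but Campaign Red wins overall — the comparison reverses. Variant 1's impressions skew toward tablet, which has a lower base rate.

Yes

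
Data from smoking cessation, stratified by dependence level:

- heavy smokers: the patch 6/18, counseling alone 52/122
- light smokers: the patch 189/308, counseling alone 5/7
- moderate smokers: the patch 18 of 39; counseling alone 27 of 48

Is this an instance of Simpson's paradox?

Heavy smokers: the patch 6/18 = 33.3%, counseling alone 52/122 = 42.6% → counseling alone
Light smokers: the patch 189/308 = 61.4%, counseling alone 5/7 = 71.4% → counseling alone
Moderate smokers: the patch 18/39 = 46.2%, counseling alone 27/48 = 56.2% → counseling alone
Overall: the patch 213/365 = 58.4%, counseling alone 84/177 = 47.5% → the patch
Counseling alone wins each dependence group but the patch wins overall — the comparison reverses. Counseling alone's participants skew toward heavy smokers, which has a lower base rate.

Yes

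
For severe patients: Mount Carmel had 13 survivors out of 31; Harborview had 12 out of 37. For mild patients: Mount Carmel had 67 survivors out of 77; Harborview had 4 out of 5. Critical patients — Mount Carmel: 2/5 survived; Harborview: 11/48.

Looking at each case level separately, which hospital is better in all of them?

Severe: Mount Carmel 13/31 = 41.9%, Harborview 12/37 = 32.4% → Mount Carmel
Mild: Mount Carmel 67/77 = 87.0%, Harborview 4/5 = 80.0% → Mount Carmel
Critical: Mount Carmel 2/5 = 40.0%, Harborview 11/48 = 22.9% → Mount Carmel
Mount Carmel has the higher rate in all 3 groups.

Mount Carmel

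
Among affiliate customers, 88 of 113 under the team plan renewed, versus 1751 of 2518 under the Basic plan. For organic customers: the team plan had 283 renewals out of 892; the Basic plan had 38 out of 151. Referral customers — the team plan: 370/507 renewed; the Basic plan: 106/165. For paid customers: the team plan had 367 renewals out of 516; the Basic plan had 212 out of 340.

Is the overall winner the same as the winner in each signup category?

Affiliate: the team plan 88/113 = 77.9%, the Basic plan 1751/2518 = 69.5% → the team plan
Organic: the team plan 283/892 = 31.7%, the Basic plan 38/151 = 25.2% → the team plan
Referral: the team plan 370/507 = 73.0%, the Basic plan 106/165 = 64.2% → the team plan
Paid: the team plan 367/516 = 71.1%, the Basic plan 212/340 = 62.4% → the team plan
Overall: the team plan 1108/2028 = 54.6%, the Basic plan 2107/3174 = 66.4% → the Basic plan
The team plan wins each signup group but the Basic plan wins overall — the comparison reverses. The team plan's customers skew toward organic, which has a lower base rate.

No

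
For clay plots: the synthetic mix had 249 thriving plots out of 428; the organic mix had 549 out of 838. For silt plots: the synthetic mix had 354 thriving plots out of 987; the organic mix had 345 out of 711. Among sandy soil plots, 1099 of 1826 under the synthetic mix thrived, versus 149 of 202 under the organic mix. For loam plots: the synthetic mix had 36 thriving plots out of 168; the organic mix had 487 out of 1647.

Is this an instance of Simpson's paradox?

Yes

Clay: the synthetic mix 249/428 = 58.2%, the organic mix 549/838 = 65.5% → the organic mix
Silt: the synthetic mix 354/987 = 35.9%, the organic mix 345/711 = 48.5% → the organic mix
Sandy soil: the synthetic mix 1099/1826 = 60.2%, the organic mix 149/202 = 73.8% → the organic mix
Loam: the synthetic mix 36/168 = 21.4%, the organic mix 487/1647 = 29.6% → the organic mix
Overall: the synthetic mix 1738/3409 = 51.0%, the organic mix 1530/3398 = 45.0% → the synthetic mix
The organic mix wins each soil group but the synthetic mix wins overall — the comparison reverses. The organic mix's plots skew toward loam, which has a lower base rate.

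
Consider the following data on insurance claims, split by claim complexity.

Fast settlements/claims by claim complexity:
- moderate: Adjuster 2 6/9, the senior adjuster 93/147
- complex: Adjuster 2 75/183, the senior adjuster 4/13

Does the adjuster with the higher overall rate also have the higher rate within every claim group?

Moderate: Adjuster 2 6/9 = 66.7%, the senior adjuster 93/147 = 63.3% → Adjuster 2
Complex: Adjuster 2 75/183 = 41.0%, the senior adjuster 4/13 = 30.8% → Adjuster 2
Overall: Adjuster 2 81/192 = 42.2%, the senior adjuster 97/160 = 60.6% → the senior adjuster
Adjuster 2 wins each claim group but the senior adjuster wins overall — the comparison reverses. Adjuster 2's claims skew toward complex, which has a lower base rate.

No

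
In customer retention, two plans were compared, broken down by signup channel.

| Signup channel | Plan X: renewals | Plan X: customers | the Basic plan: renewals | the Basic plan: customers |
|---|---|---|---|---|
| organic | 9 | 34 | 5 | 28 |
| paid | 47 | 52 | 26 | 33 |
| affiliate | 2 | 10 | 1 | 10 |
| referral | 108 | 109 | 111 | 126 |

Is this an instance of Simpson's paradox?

No

Organic: Plan X 9/34 = 26.5%, the Basic plan 5/28 = 17.9% → Plan X
Paid: Plan X 47/52 = 90.4%, the Basic plan 26/33 = 78.8% → Plan X
Affiliate: Plan X 2/10 = 20.0%, the Basic plan 1/10 = 10.0% → Plan X
Referral: Plan X 108/109 = 99.1%, the Basic plan 111/126 = 88.1% → Plan X
Overall: Plan X 166/205 = 81.0%, the Basic plan 143/197 = 72.6% → Plan X
Plan X wins overall and in every signup group — no reversal.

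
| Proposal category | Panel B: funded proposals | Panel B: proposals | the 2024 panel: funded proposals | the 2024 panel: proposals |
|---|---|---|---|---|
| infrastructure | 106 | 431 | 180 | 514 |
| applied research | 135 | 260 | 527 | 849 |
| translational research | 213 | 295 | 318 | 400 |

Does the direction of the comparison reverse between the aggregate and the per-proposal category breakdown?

No

Infrastructure: Panel B 106/431 = 24.6%, the 2024 panel 180/514 = 35.0% → the 2024 panel
Applied research: Panel B 135/260 = 51.9%, the 2024 panel 527/849 = 62.1% → the 2024 panel
Translational research: Panel B 213/295 = 72.2%, the 2024 panel 318/400 = 79.5% → the 2024 panel
Overall: Panel B 454/986 = 46.0%, the 2024 panel 1025/1763 = 58.1% → the 2024 panel
The 2024 panel wins overall and in every proposal group — no reversal.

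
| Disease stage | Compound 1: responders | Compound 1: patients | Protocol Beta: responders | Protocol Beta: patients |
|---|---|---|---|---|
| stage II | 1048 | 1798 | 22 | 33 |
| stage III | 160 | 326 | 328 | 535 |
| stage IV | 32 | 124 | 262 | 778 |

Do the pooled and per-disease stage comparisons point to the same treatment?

No

Stage II: Compound 1 1048/1798 = 58.3%, Protocol Beta 22/33 = 66.7% → Protocol Beta
Stage III: Compound 1 160/326 = 49.1%, Protocol Beta 328/535 = 61.3% → Protocol Beta
Stage IV: Compound 1 32/124 = 25.8%, Protocol Beta 262/778 = 33.7% → Protocol Beta
Overall: Compound 1 1240/2248 = 55.2%, Protocol Beta 612/1346 = 45.5% → Compound 1
Protocol Beta wins each disease group but Compound 1 wins overall — the comparison reverses. Protocol Beta's patients skew toward stage IV, which has a lower base rate.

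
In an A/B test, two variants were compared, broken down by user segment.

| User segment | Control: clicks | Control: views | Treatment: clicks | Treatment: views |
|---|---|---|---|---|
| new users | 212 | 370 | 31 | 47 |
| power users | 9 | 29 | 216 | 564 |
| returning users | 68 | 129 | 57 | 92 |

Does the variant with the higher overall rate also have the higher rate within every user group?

New users: Control 212/370 = 57.3%, Treatment 31/47 = 66.0% → Treatment
Power users: Control 9/29 = 31.0%, Treatment 216/564 = 38.3% → Treatment
Returning users: Control 68/129 = 52.7%, Treatment 57/92 = 62.0% → Treatment
Overall: Control 289/528 = 54.7%, Treatment 304/703 = 43.2% → Control
Treatment wins each user group but Control wins overall — the comparison reverses. Treatment's views skew toward power users, which has a lower base rate.

No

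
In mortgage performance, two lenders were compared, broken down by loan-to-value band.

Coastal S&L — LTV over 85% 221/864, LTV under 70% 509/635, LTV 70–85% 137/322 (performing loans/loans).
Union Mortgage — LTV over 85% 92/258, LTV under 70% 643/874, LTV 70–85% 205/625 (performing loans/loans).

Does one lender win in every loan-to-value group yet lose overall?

LTV over 85%: Coastal S&L 221/864 = 25.6%, Union Mortgage 92/258 = 35.7% → Union Mortgage
LTV under 70%: Coastal S&L 509/635 = 80.2%, Union Mortgage 643/874 = 73.6% → Coastal S&L
LTV 70–85%: Coastal S&L 137/322 = 42.5%, Union Mortgage 205/625 = 32.8% → Coastal S&L
Overall: Coastal S&L 867/1821 = 47.6%, Union Mortgage 940/1757 = 53.5% → Union Mortgage
Neither sweeps: Coastal S&L wins 2 of 3 groups, Union Mortgage wins 1. Union Mortgage wins overall but not every group — no Simpson reversal.

No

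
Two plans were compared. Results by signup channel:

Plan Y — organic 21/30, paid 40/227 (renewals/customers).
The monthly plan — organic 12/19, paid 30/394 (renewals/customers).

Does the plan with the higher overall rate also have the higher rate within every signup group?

Yes

Organic: Plan Y 21/30 = 70.0%, the monthly plan 12/19 = 63.2% → Plan Y
Paid: Plan Y 40/227 = 17.6%, the monthly plan 30/394 = 7.6% → Plan Y
Overall: Plan Y 61/257 = 23.7%, the monthly plan 42/413 = 10.2% → Plan Y
Plan Y wins overall and in every signup group — no reversal.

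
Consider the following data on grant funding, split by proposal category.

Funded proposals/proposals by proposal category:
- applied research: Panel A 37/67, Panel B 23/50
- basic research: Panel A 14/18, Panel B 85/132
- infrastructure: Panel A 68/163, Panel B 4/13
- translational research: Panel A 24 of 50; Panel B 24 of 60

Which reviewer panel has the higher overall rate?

Panel B

Applied research: Panel A 37/67 = 55.2%, Panel B 23/50 = 46.0% → Panel A
Basic research: Panel A 14/18 = 77.8%, Panel B 85/132 = 64.4% → Panel A
Infrastructure: Panel A 68/163 = 41.7%, Panel B 4/13 = 30.8% → Panel A
Translational research: Panel A 24/50 = 48.0%, Panel B 24/60 = 40.0% → Panel A
Overall: Panel A 143/298 = 48.0%, Panel B 136/255 = 53.3% → Panel B
(Panel A wins every proposal group but Panel B wins overall — Panel A's proposals skew toward the low-rate infrastructure group.)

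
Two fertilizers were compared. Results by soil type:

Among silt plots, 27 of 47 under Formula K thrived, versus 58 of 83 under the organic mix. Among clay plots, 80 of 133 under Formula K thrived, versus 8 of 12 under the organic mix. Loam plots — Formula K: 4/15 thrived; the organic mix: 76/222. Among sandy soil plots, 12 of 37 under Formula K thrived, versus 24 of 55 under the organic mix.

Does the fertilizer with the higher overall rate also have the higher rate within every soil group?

No

Silt: Formula K 27/47 = 57.4%, the organic mix 58/83 = 69.9% → the organic mix
Clay: Formula K 80/133 = 60.2%, the organic mix 8/12 = 66.7% → the organic mix
Loam: Formula K 4/15 = 26.7%, the organic mix 76/222 = 34.2% → the organic mix
Sandy soil: Formula K 12/37 = 32.4%, the organic mix 24/55 = 43.6% → the organic mix
Overall: Formula K 123/232 = 53.0%, the organic mix 166/372 = 44.6% → Formula K
The organic mix wins each soil group but Formula K wins overall — the comparison reverses. The organic mix's plots skew toward loam, which has a lower base rate.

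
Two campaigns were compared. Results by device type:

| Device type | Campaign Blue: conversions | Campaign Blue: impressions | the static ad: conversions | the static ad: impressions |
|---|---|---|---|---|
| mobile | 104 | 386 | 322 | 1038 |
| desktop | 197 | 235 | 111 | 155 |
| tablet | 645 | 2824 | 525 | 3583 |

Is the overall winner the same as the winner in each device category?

No

Mobile: Campaign Blue 104/386 = 26.9%, the static ad 322/1038 = 31.0% → the static ad
Desktop: Campaign Blue 197/235 = 83.8%, the static ad 111/155 = 71.6% → Campaign Blue
Tablet: Campaign Blue 645/2824 = 22.8%, the static ad 525/3583 = 14.7% → Campaign Blue
Overall: Campaign Blue 946/3445 = 27.5%, the static ad 958/4776 = 20.1% → Campaign Blue
Neither sweeps: Campaign Blue wins 2 of 3 groups, the static ad wins 1. Campaign Blue wins overall but not every group — no Simpson reversal.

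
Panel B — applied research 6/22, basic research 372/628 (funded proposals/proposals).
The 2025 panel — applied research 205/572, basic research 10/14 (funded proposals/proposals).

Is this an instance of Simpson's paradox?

Applied research: Panel B 6/22 = 27.3%, the 2025 panel 205/572 = 35.8% → the 2025 panel
Basic research: Panel B 372/628 = 59.2%, the 2025 panel 10/14 = 71.4% → the 2025 panel
Overall: Panel B 378/650 = 58.2%, the 2025 panel 215/586 = 36.7% → Panel B
The 2025 panel wins each proposal group but Panel B wins overall — the comparison reverses. The 2025 panel's proposals skew toward applied research, which has a lower base rate.

Yes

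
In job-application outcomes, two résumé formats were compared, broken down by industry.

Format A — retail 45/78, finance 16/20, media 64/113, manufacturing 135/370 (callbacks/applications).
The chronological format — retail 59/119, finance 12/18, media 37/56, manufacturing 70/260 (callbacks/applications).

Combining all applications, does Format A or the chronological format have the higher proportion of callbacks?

Retail: Format A 45/78 = 57.7%, the chronological format 59/119 = 49.6% → Format A
Finance: Format A 16/20 = 80.0%, the chronological format 12/18 = 66.7% → Format A
Media: Format A 64/113 = 56.6%, the chronological format 37/56 = 66.1% → the chronological format
Manufacturing: Format A 135/370 = 36.5%, the chronological format 70/260 = 26.9% → Format A
Overall: Format A 260/581 = 44.8%, the chronological format 178/453 = 39.3% → Format A
(Neither sweeps every industry group, but Format A has the higher pooled rate.)

Format A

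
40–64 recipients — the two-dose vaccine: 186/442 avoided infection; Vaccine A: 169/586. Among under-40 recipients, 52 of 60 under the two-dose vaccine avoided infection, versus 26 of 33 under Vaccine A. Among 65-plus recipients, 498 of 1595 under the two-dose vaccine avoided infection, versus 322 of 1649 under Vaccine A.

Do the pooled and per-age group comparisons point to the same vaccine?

Yes

40–64: the two-dose vaccine 186/442 = 42.1%, Vaccine A 169/586 = 28.8% → the two-dose vaccine
Under-40: the two-dose vaccine 52/60 = 86.7%, Vaccine A 26/33 = 78.8% → the two-dose vaccine
65-plus: the two-dose vaccine 498/1595 = 31.2%, Vaccine A 322/1649 = 19.5% → the two-dose vaccine
Overall: the two-dose vaccine 736/2097 = 35.1%, Vaccine A 517/2268 = 22.8% → the two-dose vaccine
The two-dose vaccine wins overall and in every age group — no reversal.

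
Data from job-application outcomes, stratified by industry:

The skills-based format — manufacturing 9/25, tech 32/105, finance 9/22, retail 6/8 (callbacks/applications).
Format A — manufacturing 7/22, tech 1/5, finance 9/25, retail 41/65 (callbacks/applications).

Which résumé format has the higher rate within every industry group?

Manufacturing: the skills-based format 9/25 = 36.0%, Format A 7/22 = 31.8% → the skills-based format
Tech: the skills-based format 32/105 = 30.5%, Format A 1/5 = 20.0% → the skills-based format
Finance: the skills-based format 9/22 = 40.9%, Format A 9/25 = 36.0% → the skills-based format
Retail: the skills-based format 6/8 = 75.0%, Format A 41/65 = 63.1% → the skills-based format
The skills-based format has the higher rate in all 4 groups.

the skills-based format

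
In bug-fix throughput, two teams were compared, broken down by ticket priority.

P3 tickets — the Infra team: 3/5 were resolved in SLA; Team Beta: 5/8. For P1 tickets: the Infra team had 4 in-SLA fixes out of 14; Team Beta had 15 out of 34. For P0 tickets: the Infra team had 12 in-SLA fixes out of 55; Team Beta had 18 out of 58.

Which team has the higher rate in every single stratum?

Team Beta

P3: the Infra team 3/5 = 60.0%, Team Beta 5/8 = 62.5% → Team Beta
P1: the Infra team 4/14 = 28.6%, Team Beta 15/34 = 44.1% → Team Beta
P0: the Infra team 12/55 = 21.8%, Team Beta 18/58 = 31.0% → Team Beta
Team Beta has the higher rate in all 3 groups.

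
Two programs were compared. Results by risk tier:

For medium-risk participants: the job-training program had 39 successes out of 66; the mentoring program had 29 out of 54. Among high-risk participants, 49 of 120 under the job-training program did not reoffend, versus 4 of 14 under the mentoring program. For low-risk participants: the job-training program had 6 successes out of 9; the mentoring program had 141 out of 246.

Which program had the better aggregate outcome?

the mentoring program

Medium-risk: the job-training program 39/66 = 59.1%, the mentoring program 29/54 = 53.7% → the job-training program
High-risk: the job-training program 49/120 = 40.8%, the mentoring program 4/14 = 28.6% → the job-training program
Low-risk: the job-training program 6/9 = 66.7%, the mentoring program 141/246 = 57.3% → the job-training program
Overall: the job-training program 94/195 = 48.2%, the mentoring program 174/314 = 55.4% → the mentoring program
(The job-training program wins every risk group but the mentoring program wins overall — the job-training program's participants skew toward the low-rate high-risk group.)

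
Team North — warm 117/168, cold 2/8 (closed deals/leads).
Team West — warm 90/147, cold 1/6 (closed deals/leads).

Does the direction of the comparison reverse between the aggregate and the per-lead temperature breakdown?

Warm: Team North 117/168 = 69.6%, Team West 90/147 = 61.2% → Team North
Cold: Team North 2/8 = 25.0%, Team West 1/6 = 16.7% → Team North
Overall: Team North 119/176 = 67.6%, Team West 91/153 = 59.5% → Team North
Team North wins overall and in every lead group — no reversal.

No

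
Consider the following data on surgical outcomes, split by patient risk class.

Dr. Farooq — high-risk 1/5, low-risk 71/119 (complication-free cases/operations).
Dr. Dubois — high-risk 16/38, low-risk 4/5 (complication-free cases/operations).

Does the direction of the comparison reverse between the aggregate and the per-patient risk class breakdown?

High-risk: Dr. Farooq 1/5 = 20.0%, Dr. Dubois 16/38 = 42.1% → Dr. Dubois
Low-risk: Dr. Farooq 71/119 = 59.7%, Dr. Dubois 4/5 = 80.0% → Dr. Dubois
Overall: Dr. Farooq 72/124 = 58.1%, Dr. Dubois 20/43 = 46.5% → Dr. Farooq
Dr. Dubois wins each patient risk group but Dr. Farooq wins overall — the comparison reverses. Dr. Dubois's operations skew toward high-risk, which has a lower base rate.

Yes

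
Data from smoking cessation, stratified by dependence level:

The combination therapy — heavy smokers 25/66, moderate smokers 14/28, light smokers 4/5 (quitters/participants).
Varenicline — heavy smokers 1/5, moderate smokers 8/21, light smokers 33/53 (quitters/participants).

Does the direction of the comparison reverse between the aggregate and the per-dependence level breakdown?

Heavy smokers: the combination therapy 25/66 = 37.9%, varenicline 1/5 = 20.0% → the combination therapy
Moderate smokers: the combination therapy 14/28 = 50.0%, varenicline 8/21 = 38.1% → the combination therapy
Light smokers: the combination therapy 4/5 = 80.0%, varenicline 33/53 = 62.3% → the combination therapy
Overall: the combination therapy 43/99 = 43.4%, varenicline 42/79 = 53.2% → varenicline
The combination therapy wins each dependence group but varenicline wins overall — the comparison reverses. The combination therapy's participants skew toward heavy smokers, which has a lower base rate.

Yes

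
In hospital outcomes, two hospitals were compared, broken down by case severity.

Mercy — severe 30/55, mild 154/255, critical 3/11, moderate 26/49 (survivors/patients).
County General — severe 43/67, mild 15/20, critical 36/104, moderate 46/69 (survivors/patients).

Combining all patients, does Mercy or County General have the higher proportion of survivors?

Severe: Mercy 30/55 = 54.5%, County General 43/67 = 64.2% → County General
Mild: Mercy 154/255 = 60.4%, County General 15/20 = 75.0% → County General
Critical: Mercy 3/11 = 27.3%, County General 36/104 = 34.6% → County General
Moderate: Mercy 26/49 = 53.1%, County General 46/69 = 66.7% → County General
Overall: Mercy 213/370 = 57.6%, County General 140/260 = 53.8% → Mercy
(County General wins every case group but Mercy wins overall — County General's patients skew toward the low-rate critical group.)

Mercy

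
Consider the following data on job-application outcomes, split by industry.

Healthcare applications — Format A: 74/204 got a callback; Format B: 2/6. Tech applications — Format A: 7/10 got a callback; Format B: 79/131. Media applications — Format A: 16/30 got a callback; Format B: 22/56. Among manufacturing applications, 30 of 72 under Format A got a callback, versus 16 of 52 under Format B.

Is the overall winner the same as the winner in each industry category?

No

Healthcare: Format A 74/204 = 36.3%, Format B 2/6 = 33.3% → Format A
Tech: Format A 7/10 = 70.0%, Format B 79/131 = 60.3% → Format A
Media: Format A 16/30 = 53.3%, Format B 22/56 = 39.3% → Format A
Manufacturing: Format A 30/72 = 41.7%, Format B 16/52 = 30.8% → Format A
Overall: Format A 127/316 = 40.2%, Format B 119/245 = 48.6% → Format B
Format A wins each industry group but Format B wins overall — the comparison reverses. Format A's applications skew toward healthcare, which has a lower base rate.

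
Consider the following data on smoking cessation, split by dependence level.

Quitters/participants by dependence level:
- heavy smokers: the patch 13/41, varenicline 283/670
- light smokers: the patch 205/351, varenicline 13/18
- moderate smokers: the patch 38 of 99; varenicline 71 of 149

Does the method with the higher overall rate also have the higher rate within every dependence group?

No

Heavy smokers: the patch 13/41 = 31.7%, varenicline 283/670 = 42.2% → varenicline
Light smokers: the patch 205/351 = 58.4%, varenicline 13/18 = 72.2% → varenicline
Moderate smokers: the patch 38/99 = 38.4%, varenicline 71/149 = 47.7% → varenicline
Overall: the patch 256/491 = 52.1%, varenicline 367/837 = 43.8% → the patch
Varenicline wins each dependence group but the patch wins overall — the comparison reverses. Varenicline's participants skew toward heavy smokers, which has a lower base rate.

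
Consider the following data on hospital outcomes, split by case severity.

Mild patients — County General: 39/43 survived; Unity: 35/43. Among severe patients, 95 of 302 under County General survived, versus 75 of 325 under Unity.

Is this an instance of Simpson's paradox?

No

Mild: County General 39/43 = 90.7%, Unity 35/43 = 81.4% → County General
Severe: County General 95/302 = 31.5%, Unity 75/325 = 23.1% → County General
Overall: County General 134/345 = 38.8%, Unity 110/368 = 29.9% → County General
County General wins overall and in every case group — no reversal.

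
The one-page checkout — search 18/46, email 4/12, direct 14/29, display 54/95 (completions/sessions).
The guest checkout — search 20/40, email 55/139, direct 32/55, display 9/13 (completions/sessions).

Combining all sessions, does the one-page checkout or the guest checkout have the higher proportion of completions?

Search: the one-page checkout 18/46 = 39.1%, the guest checkout 20/40 = 50.0% → the guest checkout
Email: the one-page checkout 4/12 = 33.3%, the guest checkout 55/139 = 39.6% → the guest checkout
Direct: the one-page checkout 14/29 = 48.3%, the guest checkout 32/55 = 58.2% → the guest checkout
Display: the one-page checkout 54/95 = 56.8%, the guest checkout 9/13 = 69.2% → the guest checkout
Overall: the one-page checkout 90/182 = 49.5%, the guest checkout 116/247 = 47.0% → the one-page checkout
(The guest checkout wins every traffic group but the one-page checkout wins overall — the guest checkout's sessions skew toward the low-rate email group.)

the one-page checkout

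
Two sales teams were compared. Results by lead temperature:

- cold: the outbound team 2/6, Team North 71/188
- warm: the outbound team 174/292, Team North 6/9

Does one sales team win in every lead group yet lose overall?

Cold: the outbound team 2/6 = 33.3%, Team North 71/188 = 37.8% → Team North
Warm: the outbound team 174/292 = 59.6%, Team North 6/9 = 66.7% → Team North
Overall: the outbound team 176/298 = 59.1%, Team North 77/197 = 39.1% → the outbound team
Team North wins each lead group but the outbound team wins overall — the comparison reverses. Team North's leads skew toward cold, which has a lower base rate.

Yes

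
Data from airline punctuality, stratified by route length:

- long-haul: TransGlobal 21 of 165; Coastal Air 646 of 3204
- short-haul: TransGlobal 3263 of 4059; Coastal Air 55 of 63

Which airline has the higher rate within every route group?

Coastal Air

Long-haul: TransGlobal 21/165 = 12.7%, Coastal Air 646/3204 = 20.2% → Coastal Air
Short-haul: TransGlobal 3263/4059 = 80.4%, Coastal Air 55/63 = 87.3% → Coastal Air
Coastal Air has the higher rate in both groups.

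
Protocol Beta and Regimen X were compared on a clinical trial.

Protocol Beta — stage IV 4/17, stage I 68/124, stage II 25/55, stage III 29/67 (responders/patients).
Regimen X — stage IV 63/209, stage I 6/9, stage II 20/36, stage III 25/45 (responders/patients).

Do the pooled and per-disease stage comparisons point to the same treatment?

No

Stage IV: Protocol Beta 4/17 = 23.5%, Regimen X 63/209 = 30.1% → Regimen X
Stage I: Protocol Beta 68/124 = 54.8%, Regimen X 6/9 = 66.7% → Regimen X
Stage II: Protocol Beta 25/55 = 45.5%, Regimen X 20/36 = 55.6% → Regimen X
Stage III: Protocol Beta 29/67 = 43.3%, Regimen X 25/45 = 55.6% → Regimen X
Overall: Protocol Beta 126/263 = 47.9%, Regimen X 114/299 = 38.1% → Protocol Beta
Regimen X wins each disease group but Protocol Beta wins overall — the comparison reverses. Regimen X's patients skew toward stage IV, which has a lower base rate.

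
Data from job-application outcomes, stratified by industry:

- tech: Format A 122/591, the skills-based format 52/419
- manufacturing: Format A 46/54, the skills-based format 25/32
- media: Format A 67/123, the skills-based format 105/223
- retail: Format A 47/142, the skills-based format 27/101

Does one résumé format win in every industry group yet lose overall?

Tech: Format A 122/591 = 20.6%, the skills-based format 52/419 = 12.4% → Format A
Manufacturing: Format A 46/54 = 85.2%, the skills-based format 25/32 = 78.1% → Format A
Media: Format A 67/123 = 54.5%, the skills-based format 105/223 = 47.1% → Format A
Retail: Format A 47/142 = 33.1%, the skills-based format 27/101 = 26.7% → Format A
Overall: Format A 282/910 = 31.0%, the skills-based format 209/775 = 27.0% → Format A
Format A wins overall and in every industry group — no reversal.

No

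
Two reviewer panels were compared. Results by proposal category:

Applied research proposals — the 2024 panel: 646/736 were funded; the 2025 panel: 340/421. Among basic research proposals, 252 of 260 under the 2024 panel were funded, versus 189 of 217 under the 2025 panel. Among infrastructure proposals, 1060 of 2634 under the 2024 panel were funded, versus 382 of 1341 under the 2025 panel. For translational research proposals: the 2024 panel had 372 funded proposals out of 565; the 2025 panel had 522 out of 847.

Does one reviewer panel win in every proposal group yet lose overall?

Applied research: the 2024 panel 646/736 = 87.8%, the 2025 panel 340/421 = 80.8% → the 2024 panel
Basic research: the 2024 panel 252/260 = 96.9%, the 2025 panel 189/217 = 87.1% → the 2024 panel
Infrastructure: the 2024 panel 1060/2634 = 40.2%, the 2025 panel 382/1341 = 28.5% → the 2024 panel
Translational research: the 2024 panel 372/565 = 65.8%, the 2025 panel 522/847 = 61.6% → the 2024 panel
Overall: the 2024 panel 2330/4195 = 55.5%, the 2025 panel 1433/2826 = 50.7% → the 2024 panel
The 2024 panel wins overall and in every proposal group — no reversal.

No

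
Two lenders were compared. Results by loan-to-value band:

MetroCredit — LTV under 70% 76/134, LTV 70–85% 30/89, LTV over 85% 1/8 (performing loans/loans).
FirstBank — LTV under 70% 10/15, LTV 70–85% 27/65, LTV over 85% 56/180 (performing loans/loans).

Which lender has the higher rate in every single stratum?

LTV under 70%: MetroCredit 76/134 = 56.7%, FirstBank 10/15 = 66.7% → FirstBank
LTV 70–85%: MetroCredit 30/89 = 33.7%, FirstBank 27/65 = 41.5% → FirstBank
LTV over 85%: MetroCredit 1/8 = 12.5%, FirstBank 56/180 = 31.1% → FirstBank
FirstBank has the higher rate in all 3 groups.

FirstBank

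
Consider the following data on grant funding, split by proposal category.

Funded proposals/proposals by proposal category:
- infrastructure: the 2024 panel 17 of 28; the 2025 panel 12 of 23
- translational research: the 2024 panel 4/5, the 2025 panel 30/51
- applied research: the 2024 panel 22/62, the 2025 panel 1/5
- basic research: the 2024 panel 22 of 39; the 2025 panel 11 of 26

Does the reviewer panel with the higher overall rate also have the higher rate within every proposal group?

No

Infrastructure: the 2024 panel 17/28 = 60.7%, the 2025 panel 12/23 = 52.2% → the 2024 panel
Translational research: the 2024 panel 4/5 = 80.0%, the 2025 panel 30/51 = 58.8% → the 2024 panel
Applied research: the 2024 panel 22/62 = 35.5%, the 2025 panel 1/5 = 20.0% → the 2024 panel
Basic research: the 2024 panel 22/39 = 56.4%, the 2025 panel 11/26 = 42.3% → the 2024 panel
Overall: the 2024 panel 65/134 = 48.5%, the 2025 panel 54/105 = 51.4% → the 2025 panel
The 2024 panel wins each proposal group but the 2025 panel wins overall — the comparison reverses. The 2024 panel's proposals skew toward applied research, which has a lower base rate.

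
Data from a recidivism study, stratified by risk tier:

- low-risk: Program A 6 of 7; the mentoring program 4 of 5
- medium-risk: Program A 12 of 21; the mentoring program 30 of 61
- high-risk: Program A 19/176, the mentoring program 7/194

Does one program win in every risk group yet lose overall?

Low-risk: Program A 6/7 = 85.7%, the mentoring program 4/5 = 80.0% → Program A
Medium-risk: Program A 12/21 = 57.1%, the mentoring program 30/61 = 49.2% → Program A
High-risk: Program A 19/176 = 10.8%, the mentoring program 7/194 = 3.6% → Program A
Overall: Program A 37/204 = 18.1%, the mentoring program 41/260 = 15.8% → Program A
Program A wins overall and in every risk group — no reversal.

No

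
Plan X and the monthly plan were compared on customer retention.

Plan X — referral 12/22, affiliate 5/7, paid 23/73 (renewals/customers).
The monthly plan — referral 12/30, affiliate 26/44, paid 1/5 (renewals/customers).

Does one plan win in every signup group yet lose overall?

Yes

Referral: Plan X 12/22 = 54.5%, the monthly plan 12/30 = 40.0% → Plan X
Affiliate: Plan X 5/7 = 71.4%, the monthly plan 26/44 = 59.1% → Plan X
Paid: Plan X 23/73 = 31.5%, the monthly plan 1/5 = 20.0% → Plan X
Overall: Plan X 40/102 = 39.2%, the monthly plan 39/79 = 49.4% → the monthly plan
Plan X wins each signup group but the monthly plan wins overall — the comparison reverses. Plan X's customers skew toward paid, which has a lower base rate.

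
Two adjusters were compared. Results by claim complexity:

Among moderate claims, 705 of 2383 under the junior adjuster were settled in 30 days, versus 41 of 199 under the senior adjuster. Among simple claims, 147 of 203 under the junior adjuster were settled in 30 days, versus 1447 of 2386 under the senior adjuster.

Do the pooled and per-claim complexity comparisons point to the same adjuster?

No

Moderate: the junior adjuster 705/2383 = 29.6%, the senior adjuster 41/199 = 20.6% → the junior adjuster
Simple: the junior adjuster 147/203 = 72.4%, the senior adjuster 1447/2386 = 60.6% → the junior adjuster
Overall: the junior adjuster 852/2586 = 32.9%, the senior adjuster 1488/2585 = 57.6% → the senior adjuster
The junior adjuster wins each claim group but the senior adjuster wins overall — the comparison reverses. The junior adjuster's claims skew toward moderate, which has a lower base rate.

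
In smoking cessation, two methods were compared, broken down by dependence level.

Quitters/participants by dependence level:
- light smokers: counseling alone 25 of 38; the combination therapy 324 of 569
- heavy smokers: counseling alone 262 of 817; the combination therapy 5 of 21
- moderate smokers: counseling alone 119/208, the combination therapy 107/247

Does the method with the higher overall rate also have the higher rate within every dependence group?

No

Light smokers: counseling alone 25/38 = 65.8%, the combination therapy 324/569 = 56.9% → counseling alone
Heavy smokers: counseling alone 262/817 = 32.1%, the combination therapy 5/21 = 23.8% → counseling alone
Moderate smokers: counseling alone 119/208 = 57.2%, the combination therapy 107/247 = 43.3% → counseling alone
Overall: counseling alone 406/1063 = 38.2%, the combination therapy 436/837 = 52.1% → the combination therapy
Counseling alone wins each dependence group but the combination therapy wins overall — the comparison reverses. Counseling alone's participants skew toward heavy smokers, which has a lower base rate.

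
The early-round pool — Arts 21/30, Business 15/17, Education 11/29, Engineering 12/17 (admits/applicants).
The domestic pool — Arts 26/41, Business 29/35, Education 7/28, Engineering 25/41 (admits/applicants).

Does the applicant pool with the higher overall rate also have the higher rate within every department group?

Yes

Arts: the early-round pool 21/30 = 70.0%, the domestic pool 26/41 = 63.4% → the early-round pool
Business: the early-round pool 15/17 = 88.2%, the domestic pool 29/35 = 82.9% → the early-round pool
Education: the early-round pool 11/29 = 37.9%, the domestic pool 7/28 = 25.0% → the early-round pool
Engineering: the early-round pool 12/17 = 70.6%, the domestic pool 25/41 = 61.0% → the early-round pool
Overall: the early-round pool 59/93 = 63.4%, the domestic pool 87/145 = 60.0% → the early-round pool
The early-round pool wins overall and in every department group — no reversal.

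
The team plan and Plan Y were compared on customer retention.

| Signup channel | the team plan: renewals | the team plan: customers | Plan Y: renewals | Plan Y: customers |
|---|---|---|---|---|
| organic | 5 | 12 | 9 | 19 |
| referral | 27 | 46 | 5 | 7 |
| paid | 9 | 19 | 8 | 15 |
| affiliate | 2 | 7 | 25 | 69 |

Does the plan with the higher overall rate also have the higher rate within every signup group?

No

Organic: the team plan 5/12 = 41.7%, Plan Y 9/19 = 47.4% → Plan Y
Referral: the team plan 27/46 = 58.7%, Plan Y 5/7 = 71.4% → Plan Y
Paid: the team plan 9/19 = 47.4%, Plan Y 8/15 = 53.3% → Plan Y
Affiliate: the team plan 2/7 = 28.6%, Plan Y 25/69 = 36.2% → Plan Y
Overall: the team plan 43/84 = 51.2%, Plan Y 47/110 = 42.7% → the team plan
Plan Y wins each signup group but the team plan wins overall — the comparison reverses. Plan Y's customers skew toward affiliate, which has a lower base rate.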